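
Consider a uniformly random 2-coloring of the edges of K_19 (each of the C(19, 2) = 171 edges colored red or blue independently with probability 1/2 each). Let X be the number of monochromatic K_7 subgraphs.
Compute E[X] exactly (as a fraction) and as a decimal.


Let X = Σ_S X_S over the C(19, 7) = 50388 subsets S of size 7, where X_S = 1 if the K_7 on S is monochromatic.
For a fixed S, the K_7 on S has C(7, 2) = 21 edges. P[all 21 edges red] = (1/2)^21, and likewise for blue, so P[monochromatic] = 2·(1/2)^21 = 2^{1 − 21} = 1/1048576.
By linearity: E[X] = C(19, 7) · 2^{1 − 21} = 50388 · 1/1048576 = 12597/262144.
Numerically: E[X] ≈ 0.048.

E[X] = C(19,7)·2^(1−C(7,2)) = 12597/262144 ≈ 0.048.


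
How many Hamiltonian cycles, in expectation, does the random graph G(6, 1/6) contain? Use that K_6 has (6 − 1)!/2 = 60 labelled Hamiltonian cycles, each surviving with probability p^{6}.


K_6 has (6 − 1)!/2 = 60 labelled Hamiltonian cycles.
For each such Hamiltonian cycle H, let X_H = 1 if all 6 edges of H are present in G. Then P[X_H = 1] = p^{6} = (1/6)^{6} = 1/46656.
By linearity: E[X] = Σ_H E[X_H] = 60 · p^{6} = 60 · 1/46656 = 5/3888.
Numerically: E[X] ≈ 0.00128601.

E[X] = 60 · (1/6)^{6} = 5/3888 ≈ 0.00128601.


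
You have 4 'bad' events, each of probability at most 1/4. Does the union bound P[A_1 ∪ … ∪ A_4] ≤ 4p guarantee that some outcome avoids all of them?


Union bound: P[∪_{i=1}^{4} A_i] ≤ Σ_i P[A_i] ≤ 4·p = 4·(1/4) = 1.
Numerically: 1 ≈ 1.000000.
Is 1 < 1? NO.
Since the bound 1 is ≥ 1, the union bound is uninformative here; it does NOT by itself certify existence.

4·p = 1 ≈ 1.000000; existence NOT certified by the union bound.


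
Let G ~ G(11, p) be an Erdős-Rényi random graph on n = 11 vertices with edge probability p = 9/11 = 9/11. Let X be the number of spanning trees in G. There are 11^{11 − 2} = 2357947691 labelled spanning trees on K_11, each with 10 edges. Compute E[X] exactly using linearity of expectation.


K_11 has 11^{11 − 2} = 2357947691 labelled spanning trees.
For each such spanning tree H, let X_H = 1 if all 10 edges of H are present in G. Then P[X_H = 1] = p^{10} = (9/11)^{10} = 3486784401/25937424601.
By linearity: E[X] = Σ_H E[X_H] = 2357947691 · p^{10} = 2357947691 · 3486784401/25937424601 = 3486784401/11.
Numerically: E[X] ≈ 3.1698e+08.

E[X] = 2357947691 · (9/11)^{10} = 3486784401/11 ≈ 3.1698e+08.


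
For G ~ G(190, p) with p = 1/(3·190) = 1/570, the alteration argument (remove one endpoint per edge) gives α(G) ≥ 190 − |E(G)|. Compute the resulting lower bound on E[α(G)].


E[|E(G)|] = C(190, 2)·p = 17955 · (1/570) = 63/2.
E[α(G)] ≥ n − E[|E(G)|] = 190 − 63/2 = 317/2.
Numerically: ≈ 158.5000.
(This is only a lower bound; the true E[α(G)] may be larger.)

E[α(G)] ≥ 317/2 ≈ 158.5000.


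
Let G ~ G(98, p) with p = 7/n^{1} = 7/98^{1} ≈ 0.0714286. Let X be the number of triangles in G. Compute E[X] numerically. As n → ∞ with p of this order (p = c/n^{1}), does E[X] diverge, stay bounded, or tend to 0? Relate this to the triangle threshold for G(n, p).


Number of potential triangles: C(98, 3) = 152096.
Each occurs with probability p³ ≈ (0.0714286)³ ≈ 3.64431487e-04.
By linearity: E[X] = C(98, 3)·p³ ≈ 152096 · 3.64431487e-04 ≈ 55.428571.
Here α = 1, so p = 7/n is exactly at the triangle threshold p ~ 1/n. Asymptotically E[X] → c³/6 = 7³/6 = 343/6 ≈ 57.166667, a bounded constant. In this regime the triangle count is asymptotically Poisson(c³/6).

E[X] ≈ 55.428571; in regime p = Θ(1/n^{1}) E[X] stays bounded (at the triangle threshold p ~ 1/n).


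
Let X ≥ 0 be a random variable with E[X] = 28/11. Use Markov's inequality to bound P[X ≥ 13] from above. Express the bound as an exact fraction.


μ = E[X] = 28/11, a = 13.
Markov: P[X ≥ 13] ≤ μ/a = (28/11)/13 = 28/143.
Numerically: ≈ 0.196.
(Since a = 13 > μ = 2.545, the bound 28/143 is < 1 and informative.)

P[X ≥ 13] ≤ 28/143 ≈ 0.196.


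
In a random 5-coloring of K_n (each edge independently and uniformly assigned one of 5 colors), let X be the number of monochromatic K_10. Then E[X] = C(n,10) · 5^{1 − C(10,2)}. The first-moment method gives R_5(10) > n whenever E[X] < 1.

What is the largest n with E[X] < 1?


We need C(n, 10) · 5^{1 − 45} < 1, i.e. C(n, 10) < 5^{45 − 1} = 5684341886080801486968994140625.
Check values of n near the boundary:
  n = 5386: C(5386, 10) = 5613966214234562222231428510561; 5613966214234562222231428510561 < 5684341886080801486968994140625? YES
  n = 5387: C(5387, 10) = 5624406917627224603154306376491; 5624406917627224603154306376491 < 5684341886080801486968994140625? YES
  n = 5388: C(5388, 10) = 5634865093375880654852250419586; 5634865093375880654852250419586 < 5684341886080801486968994140625? YES
  n = 5389: C(5389, 10) = 5645340767466558997768874792926; 5645340767466558997768874792926 < 5684341886080801486968994140625? YES
  n = 5390: C(5390, 10) = 5655833965919099070255434039753; 5655833965919099070255434039753 < 5684341886080801486968994140625? YES
  n = 5391: C(5391, 10) = 5666344714787188828795213697883; 5666344714787188828795213697883 < 5684341886080801486968994140625? YES
  n = 5392: C(5392, 10) = 5676873040158402483252283957448; 5676873040158402483252283957448 < 5684341886080801486968994140625? YES
  n = 5393: C(5393, 10) = 5687418968154238267170642278008; 5687418968154238267170642278008 < 5684341886080801486968994140625? NO
  n = 5394: C(5394, 10) = 5697982524930156243149785372878; 5697982524930156243149785372878 < 5684341886080801486968994140625? NO
  n = 5395: C(5395, 10) = 5708563736675616143322765475706; 5708563736675616143322765475706 < 5684341886080801486968994140625? NO
The largest n with C(n, 10) < 5684341886080801486968994140625 is n = 5392 (where E[X] = 5676873040158402483252283957448/5684341886080801486968994140625 ≈ 0.9986861). Hence R_5(10) > 5392, i.e. R_5(10) ≥ 5393.

Largest n = 5392; hence R_5(10) > 5392.


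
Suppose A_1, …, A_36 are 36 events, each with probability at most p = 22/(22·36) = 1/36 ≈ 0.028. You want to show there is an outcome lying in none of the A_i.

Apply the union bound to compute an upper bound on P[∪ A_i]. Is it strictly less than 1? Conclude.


Union bound: P[∪_{i=1}^{36} A_i] ≤ Σ_i P[A_i] ≤ 36·p = 36·(1/36) = 1.
Numerically: 1 ≈ 1.000.
Is 1 < 1? NO.
Since the bound 1 is ≥ 1, the union bound is uninformative here; it does NOT by itself certify existence.

36·p = 1 ≈ 1.000; existence NOT certified by the union bound.


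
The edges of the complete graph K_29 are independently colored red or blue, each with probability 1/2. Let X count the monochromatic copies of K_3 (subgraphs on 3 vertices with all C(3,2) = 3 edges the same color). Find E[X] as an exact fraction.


Let X = Σ_S X_S over the C(29, 3) = 3654 subsets S of size 3, where X_S = 1 if the K_3 on S is monochromatic.
For a fixed S, the K_3 on S has C(3, 2) = 3 edges. P[all 3 edges red] = (1/2)^3, and likewise for blue, so P[monochromatic] = 2·(1/2)^3 = 2^{1 − 3} = 1/4.
Summing: E[X] = C(29, 3) · 2^{1 − 3} = 3654 · 1/4 = 1827/2.
Numerically: E[X] ≈ 913.500000.

E[X] = C(29,3)·2^(1−C(3,2)) = 1827/2 ≈ 913.500000.


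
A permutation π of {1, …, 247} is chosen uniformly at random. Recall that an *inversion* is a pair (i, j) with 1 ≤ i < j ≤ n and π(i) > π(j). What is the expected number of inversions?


Write X = Σ X_I over the C(247, 2) = 30381 pairs i < j, with X_I the indicator of one inversion.
There are 30381 indicators.
For each fixed pair i < j, the values π(i) and π(j) are two distinct elements of {1, …, 247} in uniformly random order; by symmetry P[π(i) > π(j)] = 1/2.
By linearity: E[X] = 30381 · (1/2) = C(247, 2) · (1/2) = 30381/2 = 30381/2 ≈ 15190.5000.

E[X] = 30381/2 = 15190.5000.


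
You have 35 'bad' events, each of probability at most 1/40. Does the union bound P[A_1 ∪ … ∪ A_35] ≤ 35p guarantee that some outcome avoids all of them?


Union bound: P[∪_{i=1}^{35} A_i] ≤ Σ_i P[A_i] ≤ 35·p = 35·(1/40) = 7/8.
Numerically: 7/8 ≈ 0.875.
Is 7/8 < 1? YES.
Since P[∪ A_i] ≤ 7/8 < 1, the complement has P[∩ A_i^c] ≥ 1 − 7/8 = 1/8 > 0, so some outcome avoids every A_i.

35·p = 7/8 ≈ 0.875; existence CERTIFIED by the union bound.


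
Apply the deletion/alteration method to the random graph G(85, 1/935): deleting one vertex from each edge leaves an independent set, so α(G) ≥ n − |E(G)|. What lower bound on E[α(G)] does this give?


E[|E(G)|] = C(85, 2)·p = 3570 · (1/935) = 42/11.
E[α(G)] ≥ n − E[|E(G)|] = 85 − 42/11 = 893/11.
Numerically: ≈ 81.182.
(This is only a lower bound; the true E[α(G)] may be larger.)

E[α(G)] ≥ 893/11 ≈ 81.182.


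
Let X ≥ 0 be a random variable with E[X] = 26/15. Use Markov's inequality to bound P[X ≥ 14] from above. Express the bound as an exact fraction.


μ = E[X] = 26/15, a = 14.
Markov: P[X ≥ 14] ≤ μ/a = (26/15)/14 = 13/105.
Numerically: ≈ 0.12381.
(Since a = 14 > μ = 1.73333, the bound 13/105 is < 1 and informative.)

P[X ≥ 14] ≤ 13/105 ≈ 0.12381.


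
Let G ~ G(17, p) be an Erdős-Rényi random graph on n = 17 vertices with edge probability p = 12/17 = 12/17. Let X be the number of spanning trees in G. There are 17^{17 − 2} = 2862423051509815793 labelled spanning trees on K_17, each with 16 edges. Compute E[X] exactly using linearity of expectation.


K_17 has 17^{17 − 2} = 2862423051509815793 labelled spanning trees.
For each such spanning tree H, let X_H = 1 if all 16 edges of H are present in G. Then P[X_H = 1] = p^{16} = (12/17)^{16} = 184884258895036416/48661191875666868481.
By linearity: E[X] = Σ_H E[X_H] = 2862423051509815793 · p^{16} = 2862423051509815793 · 184884258895036416/48661191875666868481 = 184884258895036416/17.
Numerically: E[X] ≈ 1.09e+16.

E[X] = 2862423051509815793 · (12/17)^{16} = 184884258895036416/17 ≈ 1.09e+16.


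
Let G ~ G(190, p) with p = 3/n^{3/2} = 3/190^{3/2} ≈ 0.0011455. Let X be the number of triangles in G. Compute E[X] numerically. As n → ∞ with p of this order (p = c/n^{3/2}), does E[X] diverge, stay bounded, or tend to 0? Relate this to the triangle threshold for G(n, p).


Number of potential triangles: C(190, 3) = 1125180.
Each occurs with probability p³ ≈ (0.0011455)³ ≈ 1.5030470e-09.
By linearity: E[X] = C(190, 3)·p³ ≈ 1125180 · 1.5030470e-09 ≈ 0.00169.
Since α = 3/2 > 1, p = c/n^{3/2} = o(1/n) is below the triangle threshold p ~ 1/n. Asymptotically E[X] ~ (c³/6)·n^{3(1−α)} = (3³/6)·n^{-1.5} → 0, so by Markov's inequality G has no triangles w.h.p.

E[X] ≈ 0.00169; in regime p = Θ(1/n^{3/2}) E[X] tends to 0 (below the triangle threshold p ~ 1/n).


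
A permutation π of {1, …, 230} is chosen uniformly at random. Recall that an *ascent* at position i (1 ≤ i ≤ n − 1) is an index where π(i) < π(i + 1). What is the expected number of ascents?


Write X = Σ X_I over i = 1, …, 229, with X_I the indicator of one ascent.
There are 229 indicators.
For each fixed i, the pair (π(i), π(i+1)) is a uniformly random ordered pair of distinct values from {1, …, 230}; by symmetry P[π(i) < π(i+1)] = 1/2.
By linearity: E[X] = 229 · (1/2) = (230 − 1) · (1/2) = 229/2 ≈ 114.50000.

E[X] = 229/2 = 114.50000.


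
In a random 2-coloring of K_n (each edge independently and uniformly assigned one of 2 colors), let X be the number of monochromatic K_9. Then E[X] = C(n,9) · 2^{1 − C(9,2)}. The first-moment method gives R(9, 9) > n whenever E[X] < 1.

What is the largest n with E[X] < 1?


We need C(n, 9) · 2^{1 − 36} < 1, i.e. C(n, 9) < 2^{36 − 1} = 34359738368.
Check values of n near the boundary:
  n = 59: C(59, 9) = 12565671261; 12565671261 < 34359738368? YES
  n = 60: C(60, 9) = 14783142660; 14783142660 < 34359738368? YES
  n = 61: C(61, 9) = 17341763505; 17341763505 < 34359738368? YES
  n = 62: C(62, 9) = 20286591270; 20286591270 < 34359738368? YES
  n = 63: C(63, 9) = 23667689815; 23667689815 < 34359738368? YES
  n = 64: C(64, 9) = 27540584512; 27540584512 < 34359738368? YES
  n = 65: C(65, 9) = 31966749880; 31966749880 < 34359738368? YES
  n = 66: C(66, 9) = 37014131440; 37014131440 < 34359738368? NO
  n = 67: C(67, 9) = 42757703560; 42757703560 < 34359738368? NO
The largest n with C(n, 9) < 34359738368 is n = 65 (where E[X] = 3995843735/4294967296 ≈ 0.9304). Hence R(9, 9) > 65, i.e. R(9, 9) ≥ 66.

Largest n = 65; hence R(9, 9) > 65.


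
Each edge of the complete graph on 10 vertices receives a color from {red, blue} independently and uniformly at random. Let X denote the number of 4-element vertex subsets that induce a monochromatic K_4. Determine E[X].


Let X = Σ_S X_S over the C(10, 4) = 210 subsets S of size 4, where X_S = 1 if the K_4 on S is monochromatic.
For a fixed S, the K_4 on S has C(4, 2) = 6 edges. P[all 6 edges red] = (1/2)^6, and likewise for blue, so P[monochromatic] = 2·(1/2)^6 = 2^{1 − 6} = 1/32.
By linearity: E[X] = C(10, 4) · 2^{1 − 6} = 210 · 1/32 = 105/16.
Numerically: E[X] ≈ 6.5625.

E[X] = C(10,4)·2^(1−C(4,2)) = 105/16 ≈ 6.5625.


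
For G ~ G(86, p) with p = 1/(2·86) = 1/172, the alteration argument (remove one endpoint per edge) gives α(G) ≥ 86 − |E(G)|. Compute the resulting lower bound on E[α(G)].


E[|E(G)|] = C(86, 2)·p = 3655 · (1/172) = 85/4.
E[α(G)] ≥ n − E[|E(G)|] = 86 − 85/4 = 259/4.
Numerically: ≈ 64.750000.
(This is only a lower bound; the true E[α(G)] may be larger.)

E[α(G)] ≥ 259/4 ≈ 64.750000.


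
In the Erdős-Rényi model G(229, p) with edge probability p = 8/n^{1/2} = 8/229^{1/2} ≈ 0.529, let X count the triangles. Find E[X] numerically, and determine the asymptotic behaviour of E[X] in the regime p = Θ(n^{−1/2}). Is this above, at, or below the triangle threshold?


Number of potential triangles: C(229, 3) = 1975354.
Each occurs with probability p³ ≈ (0.529)³ ≈ 1.47746e-01.
By linearity: E[X] = C(229, 3)·p³ ≈ 1975354 · 1.47746e-01 ≈ 291851.328.
Since α = 1/2 < 1, p = c/n^{1/2} ≫ 1/n is above the triangle threshold p ~ 1/n. Asymptotically E[X] ~ (c³/6)·n^{3(1−α)} = (8³/6)·n^{1.5} → ∞; triangles are abundant w.h.p.

E[X] ≈ 291851.328; in regime p = Θ(1/n^{1/2}) E[X] diverges (above the triangle threshold p ~ 1/n).


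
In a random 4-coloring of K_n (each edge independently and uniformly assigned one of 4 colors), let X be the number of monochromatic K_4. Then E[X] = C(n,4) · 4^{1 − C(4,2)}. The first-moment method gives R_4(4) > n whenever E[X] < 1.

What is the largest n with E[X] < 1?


We need C(n, 4) · 4^{1 − 6} < 1, i.e. C(n, 4) < 4^{6 − 1} = 1024.
Check values of n near the boundary:
  n = 11: C(11, 4) = 330; 330 < 1024? YES
  n = 12: C(12, 4) = 495; 495 < 1024? YES
  n = 13: C(13, 4) = 715; 715 < 1024? YES
  n = 14: C(14, 4) = 1001; 1001 < 1024? YES
  n = 15: C(15, 4) = 1365; 1365 < 1024? NO
  n = 16: C(16, 4) = 1820; 1820 < 1024? NO
  n = 17: C(17, 4) = 2380; 2380 < 1024? NO
The largest n with C(n, 4) < 1024 is n = 14 (where E[X] = 1001/1024 ≈ 0.9775). Hence R_4(4) > 14, i.e. R_4(4) ≥ 15.

Largest n = 14; hence R_4(4) > 14.


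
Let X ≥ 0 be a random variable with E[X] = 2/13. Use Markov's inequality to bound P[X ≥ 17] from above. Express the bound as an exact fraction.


μ = E[X] = 2/13, a = 17.
Markov: P[X ≥ 17] ≤ μ/a = (2/13)/17 = 2/221.
Numerically: ≈ 0.00905.
(Since a = 17 > μ = 0.15385, the bound 2/221 is < 1 and informative.)

P[X ≥ 17] ≤ 2/221 ≈ 0.00905.


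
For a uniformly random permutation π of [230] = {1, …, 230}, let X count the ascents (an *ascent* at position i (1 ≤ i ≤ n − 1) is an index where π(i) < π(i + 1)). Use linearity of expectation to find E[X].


Write X = Σ X_I over i = 1, …, 229, with X_I the indicator of one ascent.
There are 229 indicators.
For each fixed i, the pair (π(i), π(i+1)) is a uniformly random ordered pair of distinct values from {1, …, 230}; by symmetry P[π(i) < π(i+1)] = 1/2.
By linearity: E[X] = 229 · (1/2) = (230 − 1) · (1/2) = 229/2 ≈ 114.5000.

E[X] = 229/2 = 114.5000.


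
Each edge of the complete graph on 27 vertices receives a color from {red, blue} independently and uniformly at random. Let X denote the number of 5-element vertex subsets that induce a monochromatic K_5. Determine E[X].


Let X = Σ_S X_S over the C(27, 5) = 80730 subsets S of size 5, where X_S = 1 if the K_5 on S is monochromatic.
For a fixed S, the K_5 on S has C(5, 2) = 10 edges. P[all 10 edges red] = (1/2)^10, and likewise for blue, so P[monochromatic] = 2·(1/2)^10 = 2^{1 − 10} = 1/512.
By linearity: E[X] = C(27, 5) · 2^{1 − 10} = 80730 · 1/512 = 40365/256.
Numerically: E[X] ≈ 157.675781.

E[X] = C(27,5)·2^(1−C(5,2)) = 40365/256 ≈ 157.675781.


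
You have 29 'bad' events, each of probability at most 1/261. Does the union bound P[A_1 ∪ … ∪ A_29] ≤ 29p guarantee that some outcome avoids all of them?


Union bound: P[∪_{i=1}^{29} A_i] ≤ Σ_i P[A_i] ≤ 29·p = 29·(1/261) = 1/9.
Numerically: 1/9 ≈ 0.111111.
Is 1/9 < 1? YES.
Since P[∪ A_i] ≤ 1/9 < 1, the complement has P[∩ A_i^c] ≥ 1 − 1/9 = 8/9 > 0, so some outcome avoids every A_i.

29·p = 1/9 ≈ 0.111111; existence CERTIFIED by the union bound.


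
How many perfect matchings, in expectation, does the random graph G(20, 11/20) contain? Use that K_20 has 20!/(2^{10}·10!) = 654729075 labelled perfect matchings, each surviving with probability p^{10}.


K_20 has 20!/(2^{10}·10!) = 654729075 labelled perfect matchings.
For each such perfect matching H, let X_H = 1 if all 10 edges of H are present in G. Then P[X_H = 1] = p^{10} = (11/20)^{10} = 25937424601/10240000000000.
Summing the indicators: E[X] = Σ_H E[X_H] = 654729075 · p^{10} = 654729075 · 25937424601/10240000000000 = 679279440675798963/409600000000.
Numerically: E[X] ≈ 1.6584e+06.

E[X] = 654729075 · (11/20)^{10} = 679279440675798963/409600000000 ≈ 1.6584e+06.


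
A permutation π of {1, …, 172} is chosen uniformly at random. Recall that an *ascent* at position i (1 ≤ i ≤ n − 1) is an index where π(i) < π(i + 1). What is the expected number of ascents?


Write X = Σ X_I over i = 1, …, 171, with X_I the indicator of one ascent.
There are 171 indicators.
For each fixed i, the pair (π(i), π(i+1)) is a uniformly random ordered pair of distinct values from {1, …, 172}; by symmetry P[π(i) < π(i+1)] = 1/2.
By linearity: E[X] = 171 · (1/2) = (172 − 1) · (1/2) = 171/2 ≈ 85.500000.

E[X] = 171/2 = 85.500000.


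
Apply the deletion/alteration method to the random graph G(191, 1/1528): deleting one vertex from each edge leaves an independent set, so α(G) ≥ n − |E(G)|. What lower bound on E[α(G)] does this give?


E[|E(G)|] = C(191, 2)·p = 18145 · (1/1528) = 95/8.
E[α(G)] ≥ n − E[|E(G)|] = 191 − 95/8 = 1433/8.
Numerically: ≈ 179.125.
(This is only a lower bound; the true E[α(G)] may be larger.)

E[α(G)] ≥ 1433/8 ≈ 179.125.


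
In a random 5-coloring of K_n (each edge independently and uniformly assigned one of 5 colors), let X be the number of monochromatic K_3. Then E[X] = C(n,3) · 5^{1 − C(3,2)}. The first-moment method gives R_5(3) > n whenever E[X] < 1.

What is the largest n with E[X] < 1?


We need C(n, 3) · 5^{1 − 3} < 1, i.e. C(n, 3) < 5^{3 − 1} = 25.
Check values of n near the boundary:
  n = 3: C(3, 3) = 1; 1 < 25? YES
  n = 4: C(4, 3) = 4; 4 < 25? YES
  n = 5: C(5, 3) = 10; 10 < 25? YES
  n = 6: C(6, 3) = 20; 20 < 25? YES
  n = 7: C(7, 3) = 35; 35 < 25? NO
  n = 8: C(8, 3) = 56; 56 < 25? NO
The largest n with C(n, 3) < 25 is n = 6 (where E[X] = 4/5 ≈ 0.8000000). Hence R_5(3) > 6, i.e. R_5(3) ≥ 7.

Largest n = 6; hence R_5(3) > 6.


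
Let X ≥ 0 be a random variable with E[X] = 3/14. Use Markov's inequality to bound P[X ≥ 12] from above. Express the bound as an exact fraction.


μ = E[X] = 3/14, a = 12.
Markov: P[X ≥ 12] ≤ μ/a = (3/14)/12 = 1/56.
Numerically: ≈ 0.018.
(Since a = 12 > μ = 0.214, the bound 1/56 is < 1 and informative.)

P[X ≥ 12] ≤ 1/56 ≈ 0.018.


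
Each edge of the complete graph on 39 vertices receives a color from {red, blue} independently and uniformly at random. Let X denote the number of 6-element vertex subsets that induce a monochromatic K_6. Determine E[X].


Let X = Σ_S X_S over the C(39, 6) = 3262623 subsets S of size 6, where X_S = 1 if the K_6 on S is monochromatic.
For a fixed S, the K_6 on S has C(6, 2) = 15 edges. P[all 15 edges red] = (1/2)^15, and likewise for blue, so P[monochromatic] = 2·(1/2)^15 = 2^{1 − 15} = 1/16384.
Summing: E[X] = C(39, 6) · 2^{1 − 15} = 3262623 · 1/16384 = 3262623/16384.
Numerically: E[X] ≈ 199.134705.

E[X] = C(39,6)·2^(1−C(6,2)) = 3262623/16384 ≈ 199.134705.


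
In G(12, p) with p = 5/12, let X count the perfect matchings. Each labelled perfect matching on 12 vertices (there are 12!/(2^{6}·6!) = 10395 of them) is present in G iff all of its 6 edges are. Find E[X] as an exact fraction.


K_12 has 12!/(2^{6}·6!) = 10395 labelled perfect matchings.
For each such perfect matching H, let X_H = 1 if all 6 edges of H are present in G. Then P[X_H = 1] = p^{6} = (5/12)^{6} = 15625/2985984.
By linearity: E[X] = Σ_H E[X_H] = 10395 · p^{6} = 10395 · 15625/2985984 = 6015625/110592.
Numerically: E[X] ≈ 54.4.

E[X] = 10395 · (5/12)^{6} = 6015625/110592 ≈ 54.4.


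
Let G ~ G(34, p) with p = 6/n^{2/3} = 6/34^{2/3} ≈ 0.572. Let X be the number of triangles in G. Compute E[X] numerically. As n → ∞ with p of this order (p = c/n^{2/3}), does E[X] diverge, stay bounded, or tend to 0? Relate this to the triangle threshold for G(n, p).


Number of potential triangles: C(34, 3) = 5984.
Each occurs with probability p³ ≈ (0.572)³ ≈ 1.86851e-01.
By linearity: E[X] = C(34, 3)·p³ ≈ 5984 · 1.86851e-01 ≈ 1118.118.
Since α = 2/3 < 1, p = c/n^{2/3} ≫ 1/n is above the triangle threshold p ~ 1/n. Asymptotically E[X] ~ (c³/6)·n^{3(1−α)} = (6³/6)·n^{1} → ∞; triangles are abundant w.h.p.

E[X] ≈ 1118.118; in regime p = Θ(1/n^{2/3}) E[X] diverges (above the triangle threshold p ~ 1/n).


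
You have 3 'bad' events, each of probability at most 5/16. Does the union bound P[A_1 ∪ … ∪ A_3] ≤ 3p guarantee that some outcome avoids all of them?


Union bound: P[∪_{i=1}^{3} A_i] ≤ Σ_i P[A_i] ≤ 3·p = 3·(5/16) = 15/16.
Numerically: 15/16 ≈ 0.9375.
Is 15/16 < 1? YES.
Since P[∪ A_i] ≤ 15/16 < 1, the complement has P[∩ A_i^c] ≥ 1 − 15/16 = 1/16 > 0, so some outcome avoids every A_i.

3·p = 15/16 ≈ 0.9375; existence CERTIFIED by the union bound.


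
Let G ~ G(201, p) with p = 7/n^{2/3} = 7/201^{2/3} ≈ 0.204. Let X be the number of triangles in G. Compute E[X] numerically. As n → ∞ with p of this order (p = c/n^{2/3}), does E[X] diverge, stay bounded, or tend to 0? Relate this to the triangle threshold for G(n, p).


Number of potential triangles: C(201, 3) = 1333300.
Each occurs with probability p³ ≈ (0.204)³ ≈ 8.48989e-03.
By linearity: E[X] = C(201, 3)·p³ ≈ 1333300 · 8.48989e-03 ≈ 11319.569.
Since α = 2/3 < 1, p = c/n^{2/3} ≫ 1/n is above the triangle threshold p ~ 1/n. Asymptotically E[X] ~ (c³/6)·n^{3(1−α)} = (7³/6)·n^{1} → ∞; triangles are abundant w.h.p.

E[X] ≈ 11319.569; in regime p = Θ(1/n^{2/3}) E[X] diverges (above the triangle threshold p ~ 1/n).


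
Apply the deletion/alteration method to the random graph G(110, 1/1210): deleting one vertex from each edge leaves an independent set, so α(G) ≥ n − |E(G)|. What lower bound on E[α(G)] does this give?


E[|E(G)|] = C(110, 2)·p = 5995 · (1/1210) = 109/22.
E[α(G)] ≥ n − E[|E(G)|] = 110 − 109/22 = 2311/22.
Numerically: ≈ 105.04545.
(This is only a lower bound; the true E[α(G)] may be larger.)

E[α(G)] ≥ 2311/22 ≈ 105.04545.


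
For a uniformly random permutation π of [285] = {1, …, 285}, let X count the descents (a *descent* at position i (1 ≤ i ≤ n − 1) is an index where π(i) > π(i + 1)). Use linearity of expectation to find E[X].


Write X = Σ X_I over i = 1, …, 284, with X_I the indicator of one descent.
There are 284 indicators.
For each fixed i, the pair (π(i), π(i+1)) is a uniformly random ordered pair of distinct values from {1, …, 285}; by symmetry P[π(i) > π(i+1)] = 1/2.
By linearity: E[X] = 284 · (1/2) = (285 − 1) · (1/2) = 142 ≈ 142.0000.

E[X] = 142 = 142.0000.


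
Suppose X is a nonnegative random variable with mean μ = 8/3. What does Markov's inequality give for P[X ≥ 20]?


μ = E[X] = 8/3, a = 20.
Markov: P[X ≥ 20] ≤ μ/a = (8/3)/20 = 2/15.
Numerically: ≈ 0.13333.
(Since a = 20 > μ = 2.66667, the bound 2/15 is < 1 and informative.)

P[X ≥ 20] ≤ 2/15 ≈ 0.13333.


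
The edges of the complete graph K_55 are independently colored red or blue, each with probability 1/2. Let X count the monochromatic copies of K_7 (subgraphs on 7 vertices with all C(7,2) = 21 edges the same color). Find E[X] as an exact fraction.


Let X = Σ_S X_S over the C(55, 7) = 202927725 subsets S of size 7, where X_S = 1 if the K_7 on S is monochromatic.
For a fixed S, the K_7 on S has C(7, 2) = 21 edges. P[all 21 edges red] = (1/2)^21, and likewise for blue, so P[monochromatic] = 2·(1/2)^21 = 2^{1 − 21} = 1/1048576.
By linearity: E[X] = C(55, 7) · 2^{1 − 21} = 202927725 · 1/1048576 = 202927725/1048576.
Numerically: E[X] ≈ 193.527.

E[X] = C(55,7)·2^(1−C(7,2)) = 202927725/1048576 ≈ 193.527.


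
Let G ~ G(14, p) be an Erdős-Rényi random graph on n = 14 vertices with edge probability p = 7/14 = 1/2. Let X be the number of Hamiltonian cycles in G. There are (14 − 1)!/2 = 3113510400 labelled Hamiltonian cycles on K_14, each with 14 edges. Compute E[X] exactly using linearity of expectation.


K_14 has (14 − 1)!/2 = 3113510400 labelled Hamiltonian cycles.
For each such Hamiltonian cycle H, let X_H = 1 if all 14 edges of H are present in G. Then P[X_H = 1] = p^{14} = (1/2)^{14} = 1/16384.
By linearity: E[X] = Σ_H E[X_H] = 3113510400 · p^{14} = 3113510400 · 1/16384 = 6081075/32.
Numerically: E[X] ≈ 1.9e+05.

E[X] = 3113510400 · (1/2)^{14} = 6081075/32 ≈ 1.9e+05.


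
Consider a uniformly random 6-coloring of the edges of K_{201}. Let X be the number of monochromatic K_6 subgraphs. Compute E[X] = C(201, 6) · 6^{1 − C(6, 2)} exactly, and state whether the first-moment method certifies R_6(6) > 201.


E[X] = C(201, 6) · 6^{1 − 15} = 84944276340 · 6^{−14} = 84944276340/78364164096.
As a reduced fraction: E[X] = 7078689695/6530347008 ≈ 1.08397.
Is E[X] < 1? NO.
Since E[X] ≥ 1, the first-moment bound is inconclusive at n = 201; it does NOT by itself certify R_6(6) > 201.

E[X] = 7078689695/6530347008 ≈ 1.08397; E[X] ≥ 1; first-moment method inconclusive here.


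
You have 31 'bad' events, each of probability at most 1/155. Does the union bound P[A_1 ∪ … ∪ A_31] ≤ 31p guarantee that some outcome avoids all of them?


Union bound: P[∪_{i=1}^{31} A_i] ≤ Σ_i P[A_i] ≤ 31·p = 31·(1/155) = 1/5.
Numerically: 1/5 ≈ 0.2000.
Is 1/5 < 1? YES.
Since P[∪ A_i] ≤ 1/5 < 1, the complement has P[∩ A_i^c] ≥ 1 − 1/5 = 4/5 > 0, so some outcome avoids every A_i.

31·p = 1/5 ≈ 0.2000; existence CERTIFIED by the union bound.


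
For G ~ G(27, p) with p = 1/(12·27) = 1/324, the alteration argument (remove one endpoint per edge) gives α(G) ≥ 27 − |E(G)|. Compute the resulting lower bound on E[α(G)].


E[|E(G)|] = C(27, 2)·p = 351 · (1/324) = 13/12.
E[α(G)] ≥ n − E[|E(G)|] = 27 − 13/12 = 311/12.
Numerically: ≈ 25.91667.
(This is only a lower bound; the true E[α(G)] may be larger.)

E[α(G)] ≥ 311/12 ≈ 25.91667.


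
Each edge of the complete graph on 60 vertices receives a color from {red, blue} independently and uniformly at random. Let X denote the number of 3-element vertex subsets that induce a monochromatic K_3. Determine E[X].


Let X = Σ_S X_S over the C(60, 3) = 34220 subsets S of size 3, where X_S = 1 if the K_3 on S is monochromatic.
For a fixed S, the K_3 on S has C(3, 2) = 3 edges. P[all 3 edges red] = (1/2)^3, and likewise for blue, so P[monochromatic] = 2·(1/2)^3 = 2^{1 − 3} = 1/4.
Summing: E[X] = C(60, 3) · 2^{1 − 3} = 34220 · 1/4 = 8555.
Numerically: E[X] ≈ 8555.0000.

E[X] = C(60,3)·2^(1−C(3,2)) = 8555 ≈ 8555.0000.


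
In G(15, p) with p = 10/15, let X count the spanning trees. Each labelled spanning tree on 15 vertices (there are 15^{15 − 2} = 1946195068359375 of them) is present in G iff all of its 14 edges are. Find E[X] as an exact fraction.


K_15 has 15^{15 − 2} = 1946195068359375 labelled spanning trees.
For each such spanning tree H, let X_H = 1 if all 14 edges of H are present in G. Then P[X_H = 1] = p^{14} = (2/3)^{14} = 16384/4782969.
Summing the indicators: E[X] = Σ_H E[X_H] = 1946195068359375 · p^{14} = 1946195068359375 · 16384/4782969 = 20000000000000/3.
Numerically: E[X] ≈ 6.67e+12.

E[X] = 1946195068359375 · (2/3)^{14} = 20000000000000/3 ≈ 6.67e+12.


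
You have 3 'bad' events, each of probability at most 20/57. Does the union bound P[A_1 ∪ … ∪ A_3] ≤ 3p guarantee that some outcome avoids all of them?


Union bound: P[∪_{i=1}^{3} A_i] ≤ Σ_i P[A_i] ≤ 3·p = 3·(20/57) = 20/19.
Numerically: 20/19 ≈ 1.0526316.
Is 20/19 < 1? NO.
Since the bound 20/19 is ≥ 1, the union bound is uninformative here; it does NOT by itself certify existence.

3·p = 20/19 ≈ 1.0526316; existence NOT certified by the union bound.


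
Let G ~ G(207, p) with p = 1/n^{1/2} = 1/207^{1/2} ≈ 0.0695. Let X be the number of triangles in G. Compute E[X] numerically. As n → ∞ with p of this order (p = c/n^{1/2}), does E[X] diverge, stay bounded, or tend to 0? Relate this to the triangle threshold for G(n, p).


Number of potential triangles: C(207, 3) = 1456935.
Each occurs with probability p³ ≈ (0.0695)³ ≈ 3.35772e-04.
By linearity: E[X] = C(207, 3)·p³ ≈ 1456935 · 3.35772e-04 ≈ 489.198.
Since α = 1/2 < 1, p = c/n^{1/2} ≫ 1/n is above the triangle threshold p ~ 1/n. Asymptotically E[X] ~ (c³/6)·n^{3(1−α)} = (1³/6)·n^{1.5} → ∞; triangles are abundant w.h.p.

E[X] ≈ 489.198; in regime p = Θ(1/n^{1/2}) E[X] diverges (above the triangle threshold p ~ 1/n).


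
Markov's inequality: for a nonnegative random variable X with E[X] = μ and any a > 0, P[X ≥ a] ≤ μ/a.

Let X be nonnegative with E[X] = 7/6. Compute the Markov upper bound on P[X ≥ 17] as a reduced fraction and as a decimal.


μ = E[X] = 7/6, a = 17.
Markov: P[X ≥ 17] ≤ μ/a = (7/6)/17 = 7/102.
Numerically: ≈ 0.068627.
(Since a = 17 > μ = 1.166667, the bound 7/102 is < 1 and informative.)

P[X ≥ 17] ≤ 7/102 ≈ 0.068627.


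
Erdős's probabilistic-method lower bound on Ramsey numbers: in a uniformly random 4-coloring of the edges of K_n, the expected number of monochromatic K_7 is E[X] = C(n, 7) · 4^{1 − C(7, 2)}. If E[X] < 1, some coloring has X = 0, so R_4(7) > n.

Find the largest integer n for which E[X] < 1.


We need C(n, 7) · 4^{1 − 21} < 1, i.e. C(n, 7) < 4^{21 − 1} = 1099511627776.
Check values of n near the boundary:
  n = 179: C(179, 7) = 1037437234460; 1037437234460 < 1099511627776? YES
  n = 180: C(180, 7) = 1079414463600; 1079414463600 < 1099511627776? YES
  n = 181: C(181, 7) = 1122839183400; 1122839183400 < 1099511627776? NO
The largest n with C(n, 7) < 1099511627776 is n = 180 (where E[X] = 67463403975/68719476736 ≈ 0.98172). Hence R_4(7) > 180, i.e. R_4(7) ≥ 181.

Largest n = 180; hence R_4(7) > 180.


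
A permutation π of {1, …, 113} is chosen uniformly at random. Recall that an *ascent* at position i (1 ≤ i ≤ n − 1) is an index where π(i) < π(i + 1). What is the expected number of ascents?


Write X = Σ X_I over i = 1, …, 112, with X_I the indicator of one ascent.
There are 112 indicators.
For each fixed i, the pair (π(i), π(i+1)) is a uniformly random ordered pair of distinct values from {1, …, 113}; by symmetry P[π(i) < π(i+1)] = 1/2.
By linearity: E[X] = 112 · (1/2) = (113 − 1) · (1/2) = 56 ≈ 56.0000.

E[X] = 56 = 56.0000.


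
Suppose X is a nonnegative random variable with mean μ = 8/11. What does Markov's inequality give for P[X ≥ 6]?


μ = E[X] = 8/11, a = 6.
Markov: P[X ≥ 6] ≤ μ/a = (8/11)/6 = 4/33.
Numerically: ≈ 0.121.
(Since a = 6 > μ = 0.727, the bound 4/33 is < 1 and informative.)

P[X ≥ 6] ≤ 4/33 ≈ 0.121.


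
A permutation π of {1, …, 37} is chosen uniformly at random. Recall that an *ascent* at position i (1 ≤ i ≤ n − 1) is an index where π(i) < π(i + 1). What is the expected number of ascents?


Write X = Σ X_I over i = 1, …, 36, with X_I the indicator of one ascent.
There are 36 indicators.
For each fixed i, the pair (π(i), π(i+1)) is a uniformly random ordered pair of distinct values from {1, …, 37}; by symmetry P[π(i) < π(i+1)] = 1/2.
By linearity: E[X] = 36 · (1/2) = (37 − 1) · (1/2) = 18 ≈ 18.00000.

E[X] = 18 = 18.00000.


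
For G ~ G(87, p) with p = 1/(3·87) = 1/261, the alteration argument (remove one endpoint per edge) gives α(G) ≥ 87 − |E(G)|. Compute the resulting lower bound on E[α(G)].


E[|E(G)|] = C(87, 2)·p = 3741 · (1/261) = 43/3.
E[α(G)] ≥ n − E[|E(G)|] = 87 − 43/3 = 218/3.
Numerically: ≈ 72.667.
(This is only a lower bound; the true E[α(G)] may be larger.)

E[α(G)] ≥ 218/3 ≈ 72.667.


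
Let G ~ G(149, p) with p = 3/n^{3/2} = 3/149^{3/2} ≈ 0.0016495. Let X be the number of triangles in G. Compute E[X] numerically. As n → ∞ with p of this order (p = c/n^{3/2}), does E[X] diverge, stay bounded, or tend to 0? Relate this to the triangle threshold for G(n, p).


Number of potential triangles: C(149, 3) = 540274.
Each occurs with probability p³ ≈ (0.0016495)³ ≈ 4.4877180e-09.
By linearity: E[X] = C(149, 3)·p³ ≈ 540274 · 4.4877180e-09 ≈ 0.00242.
Since α = 3/2 > 1, p = c/n^{3/2} = o(1/n) is below the triangle threshold p ~ 1/n. Asymptotically E[X] ~ (c³/6)·n^{3(1−α)} = (3³/6)·n^{-1.5} → 0, so by Markov's inequality G has no triangles w.h.p.

E[X] ≈ 0.00242; in regime p = Θ(1/n^{3/2}) E[X] tends to 0 (below the triangle threshold p ~ 1/n).


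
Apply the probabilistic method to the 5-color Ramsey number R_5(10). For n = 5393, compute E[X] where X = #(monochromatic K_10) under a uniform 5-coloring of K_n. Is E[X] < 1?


E[X] = C(5393, 10) · 5^{1 − 45} = 5687418968154238267170642278008 · 5^{−44} = 5687418968154238267170642278008/5684341886080801486968994140625.
As a reduced fraction: E[X] = 5687418968154238267170642278008/5684341886080801486968994140625 ≈ 1.000541.
Is E[X] < 1? NO.
Since E[X] ≥ 1, the first-moment bound is inconclusive at n = 5393; it does NOT by itself certify R_5(10) > 5393.

E[X] = 5687418968154238267170642278008/5684341886080801486968994140625 ≈ 1.000541; E[X] ≥ 1; first-moment method inconclusive here.


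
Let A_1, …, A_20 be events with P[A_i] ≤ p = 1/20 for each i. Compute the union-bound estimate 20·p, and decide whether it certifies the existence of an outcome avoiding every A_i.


Union bound: P[∪_{i=1}^{20} A_i] ≤ Σ_i P[A_i] ≤ 20·p = 20·(1/20) = 1.
Numerically: 1 ≈ 1.0000000.
Is 1 < 1? NO.
Since the bound 1 is ≥ 1, the union bound is uninformative here; it does NOT by itself certify existence.

20·p = 1 ≈ 1.0000000; existence NOT certified by the union bound.


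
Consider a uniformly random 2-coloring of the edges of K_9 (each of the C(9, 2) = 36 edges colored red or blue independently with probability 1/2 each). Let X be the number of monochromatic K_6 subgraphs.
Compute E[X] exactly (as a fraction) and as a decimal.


Let X = Σ_S X_S over the C(9, 6) = 84 subsets S of size 6, where X_S = 1 if the K_6 on S is monochromatic.
For a fixed S, the K_6 on S has C(6, 2) = 15 edges. P[all 15 edges red] = (1/2)^15, and likewise for blue, so P[monochromatic] = 2·(1/2)^15 = 2^{1 − 15} = 1/16384.
By linearity: E[X] = C(9, 6) · 2^{1 − 15} = 84 · 1/16384 = 21/4096.
Numerically: E[X] ≈ 0.0051.

E[X] = C(9,6)·2^(1−C(6,2)) = 21/4096 ≈ 0.0051.


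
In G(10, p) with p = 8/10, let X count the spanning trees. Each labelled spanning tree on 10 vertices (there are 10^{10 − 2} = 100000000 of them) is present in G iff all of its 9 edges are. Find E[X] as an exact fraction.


K_10 has 10^{10 − 2} = 100000000 labelled spanning trees.
For each such spanning tree H, let X_H = 1 if all 9 edges of H are present in G. Then P[X_H = 1] = p^{9} = (4/5)^{9} = 262144/1953125.
By linearity: E[X] = Σ_H E[X_H] = 100000000 · p^{9} = 100000000 · 262144/1953125 = 67108864/5.
Numerically: E[X] ≈ 1.34e+07.

E[X] = 100000000 · (4/5)^{9} = 67108864/5 ≈ 1.34e+07.


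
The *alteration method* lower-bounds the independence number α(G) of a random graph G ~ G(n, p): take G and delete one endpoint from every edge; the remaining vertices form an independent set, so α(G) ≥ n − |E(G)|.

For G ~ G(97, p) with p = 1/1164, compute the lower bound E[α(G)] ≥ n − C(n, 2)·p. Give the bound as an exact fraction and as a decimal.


E[|E(G)|] = C(97, 2)·p = 4656 · (1/1164) = 4.
E[α(G)] ≥ n − E[|E(G)|] = 97 − 4 = 93.
Numerically: ≈ 93.00000.
(This is only a lower bound; the true E[α(G)] may be larger.)

E[α(G)] ≥ 93 ≈ 93.00000.


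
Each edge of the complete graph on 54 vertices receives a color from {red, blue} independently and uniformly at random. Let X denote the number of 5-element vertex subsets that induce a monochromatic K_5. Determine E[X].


Let X = Σ_S X_S over the C(54, 5) = 3162510 subsets S of size 5, where X_S = 1 if the K_5 on S is monochromatic.
For a fixed S, the K_5 on S has C(5, 2) = 10 edges. P[all 10 edges red] = (1/2)^10, and likewise for blue, so P[monochromatic] = 2·(1/2)^10 = 2^{1 − 10} = 1/512.
By linearity: E[X] = C(54, 5) · 2^{1 − 10} = 3162510 · 1/512 = 1581255/256.
Numerically: E[X] ≈ 6176.777.

E[X] = C(54,5)·2^(1−C(5,2)) = 1581255/256 ≈ 6176.777.


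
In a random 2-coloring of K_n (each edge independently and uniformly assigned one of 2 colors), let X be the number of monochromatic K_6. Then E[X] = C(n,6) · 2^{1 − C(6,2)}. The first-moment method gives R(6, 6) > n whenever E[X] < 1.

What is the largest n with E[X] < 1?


We need C(n, 6) · 2^{1 − 15} < 1, i.e. C(n, 6) < 2^{15 − 1} = 16384.
Check values of n near the boundary:
  n = 12: C(12, 6) = 924; 924 < 16384? YES
  n = 13: C(13, 6) = 1716; 1716 < 16384? YES
  n = 14: C(14, 6) = 3003; 3003 < 16384? YES
  n = 15: C(15, 6) = 5005; 5005 < 16384? YES
  n = 16: C(16, 6) = 8008; 8008 < 16384? YES
  n = 17: C(17, 6) = 12376; 12376 < 16384? YES
  n = 18: C(18, 6) = 18564; 18564 < 16384? NO
  n = 19: C(19, 6) = 27132; 27132 < 16384? NO
The largest n with C(n, 6) < 16384 is n = 17 (where E[X] = 1547/2048 ≈ 0.75537). Hence R(6, 6) > 17, i.e. R(6, 6) ≥ 18.

Largest n = 17; hence R(6, 6) > 17.


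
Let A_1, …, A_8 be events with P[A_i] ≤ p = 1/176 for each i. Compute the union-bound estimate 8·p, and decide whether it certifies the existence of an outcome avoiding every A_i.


Union bound: P[∪_{i=1}^{8} A_i] ≤ Σ_i P[A_i] ≤ 8·p = 8·(1/176) = 1/22.
Numerically: 1/22 ≈ 0.0455.
Is 1/22 < 1? YES.
Since P[∪ A_i] ≤ 1/22 < 1, the complement has P[∩ A_i^c] ≥ 1 − 1/22 = 21/22 > 0, so some outcome avoids every A_i.

8·p = 1/22 ≈ 0.0455; existence CERTIFIED by the union bound.


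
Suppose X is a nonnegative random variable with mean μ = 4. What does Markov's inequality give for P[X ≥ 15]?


μ = E[X] = 4, a = 15.
Markov: P[X ≥ 15] ≤ μ/a = (4)/15 = 4/15.
Numerically: ≈ 0.2667.
(Since a = 15 > μ = 4.0000, the bound 4/15 is < 1 and informative.)

P[X ≥ 15] ≤ 4/15 ≈ 0.2667.


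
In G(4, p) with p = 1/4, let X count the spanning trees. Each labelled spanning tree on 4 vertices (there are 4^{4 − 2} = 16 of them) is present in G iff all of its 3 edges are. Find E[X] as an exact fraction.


K_4 has 4^{4 − 2} = 16 labelled spanning trees.
For each such spanning tree H, let X_H = 1 if all 3 edges of H are present in G. Then P[X_H = 1] = p^{3} = (1/4)^{3} = 1/64.
Summing the indicators: E[X] = Σ_H E[X_H] = 16 · p^{3} = 16 · 1/64 = 1/4.
Numerically: E[X] ≈ 0.25.

E[X] = 16 · (1/4)^{3} = 1/4 ≈ 0.25.
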